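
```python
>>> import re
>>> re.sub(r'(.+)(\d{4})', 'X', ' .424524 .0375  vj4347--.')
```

Pattern: one or more of any character (captured); then exactly 4 of a digit (captured).
Matches: at [0:22] → ' .424524 .0375  vj4347'.
Every occurrence is swapped for 'X'.

'X--.'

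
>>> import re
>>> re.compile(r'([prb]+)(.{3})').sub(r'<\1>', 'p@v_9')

The pattern matches one or more of one of [prb] (captured); then exactly 3 of any character (captured).
Matches: at [0:4] → 'p@v_'.
`\1` in the replacement pulls in group 1's text for each match.

'<p>9'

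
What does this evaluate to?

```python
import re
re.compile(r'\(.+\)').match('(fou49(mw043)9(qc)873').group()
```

'(fou49(mw043)9(qc)'

`re.match` won't scan ahead — the pattern has to work from the very first character.
The match spans [0:18] → '(fou49(mw043)9(qc)'.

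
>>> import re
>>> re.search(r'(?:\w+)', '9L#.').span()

The match spans [0:2] → '9L'.

(0, 2)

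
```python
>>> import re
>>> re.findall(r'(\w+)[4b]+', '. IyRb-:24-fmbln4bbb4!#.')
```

One capturing group, so `findall` returns just the captured substring from each match — 3 in all.

['IyR', '2', 'fmbln4bbb']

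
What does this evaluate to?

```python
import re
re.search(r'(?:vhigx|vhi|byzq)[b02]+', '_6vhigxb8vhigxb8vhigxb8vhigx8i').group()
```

'vhigxb'

Unlike `match`, `search` isn't anchored — it looks for the pattern anywhere in the string.
The match spans [2:8] → 'vhigxb'.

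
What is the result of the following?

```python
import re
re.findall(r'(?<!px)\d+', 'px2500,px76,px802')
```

`(?!…)`/`(?<!…)` only lets a position through if the neighbouring text does NOT match; no characters are consumed.
No capturing groups, so `findall` returns the 3 full match strings.

['500', '6', '02']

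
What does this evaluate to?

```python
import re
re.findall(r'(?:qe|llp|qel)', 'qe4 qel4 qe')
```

Alternation tries branches left to right and keeps the first one that lets the overall match succeed at that position.
Matches: at [0:2] → 'qe'; at [4:6] → 'qe'; at [9:11] → 'qe'.
No capturing groups, so `findall` returns the 3 full match strings.

['qe', 'qe', 'qe']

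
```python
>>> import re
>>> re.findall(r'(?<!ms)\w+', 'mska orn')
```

A negative assertion filters positions out without eating any characters.
With no groups in the pattern, `findall` gives back each whole match — 2 here.

['mska', 'orn']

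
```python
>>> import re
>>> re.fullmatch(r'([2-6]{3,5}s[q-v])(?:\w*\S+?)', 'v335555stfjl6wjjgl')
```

None

This matches 3 to 5 of a character in [2-6], then the literal 's', then a character in [q-v] (captured); then zero or more of a word character, then one or more of a non-whitespace character (lazy) (non-capturing group).
`fullmatch` succeeds only if the pattern covers the string from start to end.
Here there's no way to consume every character, so the call returns None.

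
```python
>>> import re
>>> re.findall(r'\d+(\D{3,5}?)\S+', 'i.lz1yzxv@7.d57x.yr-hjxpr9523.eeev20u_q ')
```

Pattern: one or more of a digit; then 3 to 5 of a non-digit (lazy) (captured); then one or more of a non-whitespace character.
Walking the string: at [4:39] match '1yzxv@7.d57x.yr-hjxpr9523.eeev20u_q', group 1 = 'yzx'.
With a single group, `findall` returns only what that group captured — 1 item.

['yzx']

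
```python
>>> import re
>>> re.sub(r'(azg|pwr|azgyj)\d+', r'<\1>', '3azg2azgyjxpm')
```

'3<azg>azgyjxpm'

Each match is replaced using the text its own group 1 captured.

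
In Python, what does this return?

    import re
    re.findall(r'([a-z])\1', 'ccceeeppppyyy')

['c', 'e', 'p', 'p', 'y']

The backreference `\1` re-matches whatever the first group consumed, character for character.
Because there's exactly one group, `findall` drops the full match and keeps group 1 from each hit.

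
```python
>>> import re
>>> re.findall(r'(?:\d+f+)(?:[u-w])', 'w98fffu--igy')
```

Pattern: one or more of a digit, then one or more of the literal 'f' (non-capturing group); then a character in [u-w] (non-capturing group).
Walking the string: at [1:7] → '98fffu'.
Since nothing is captured, `findall` lists the 1 matched substring directly.

['98fffu']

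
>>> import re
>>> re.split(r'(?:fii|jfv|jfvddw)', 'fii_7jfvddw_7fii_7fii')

['', '_7', 'ddw_7', '_7', '']

The regex engine tests alternatives in the order written; an earlier branch that matches wins even if a later one would match more.
Matches to split on: at [0:3] → 'fii'; at [5:8] → 'jfv'; at [13:16] → 'fii'; at [18:21] → 'fii'.
Splitting on the pattern gives 5 pieces.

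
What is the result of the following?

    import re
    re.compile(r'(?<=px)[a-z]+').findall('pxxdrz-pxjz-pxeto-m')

['xdrz', 'jz', 'eto']

The lookaround is zero-width — it requires the adjacent text to match without consuming it, so the asserted text isn't part of the match.
Scanning left to right: at [2:6] → 'xdrz'; at [9:11] → 'jz'; at [14:17] → 'eto'.
With no groups in the pattern, `findall` gives back each whole match — 3 here.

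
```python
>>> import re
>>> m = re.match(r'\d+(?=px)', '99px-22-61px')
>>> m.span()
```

`re.match` won't scan ahead — the pattern has to work from the very first character.
The match spans [0:2] → '99'.

(0, 2)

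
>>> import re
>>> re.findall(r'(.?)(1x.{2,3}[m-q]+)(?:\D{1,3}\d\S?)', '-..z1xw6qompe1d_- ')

[('z', '1xw6qomp')]

This matches optionally any character (captured); then the literal '1x', then 2 to 3 of any character, then one or more of a character in [m-q] (captured); then 1 to 3 of a non-digit, then a digit, then optionally a non-whitespace character (non-capturing group).
Scanning left to right: at [3:15] match 'z1xw6qompe1d', groups = ('z', '1xw6qomp').
Multiple groups make `findall` return tuples — one 2-tuple for the one match.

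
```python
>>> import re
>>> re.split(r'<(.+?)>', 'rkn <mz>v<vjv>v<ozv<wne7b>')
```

Because the quantifier is non-greedy, it stops expanding at the earliest point where the rest of the pattern can succeed.
Matches to split on: at [4:8] → '<mz>'; at [9:14] → '<vjv>'; at [15:26] → '<ozv<wne7b>'.
With a capturing group present, the delimiter's captured portion is kept in the result list.

['rkn ', 'mz', 'v', 'vjv', 'v', 'ozv<wne7b', '']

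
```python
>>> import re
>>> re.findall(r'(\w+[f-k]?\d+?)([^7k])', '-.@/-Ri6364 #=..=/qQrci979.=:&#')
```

[('Ri6364', ' '), ('qQrci979', '.')]

Pattern: one or more of a word character, then optionally a character in [f-k], then one or more of a digit (lazy) (captured); then any character except [7k] (captured).
Multiple groups make `findall` return tuples — one 2-tuple for each match.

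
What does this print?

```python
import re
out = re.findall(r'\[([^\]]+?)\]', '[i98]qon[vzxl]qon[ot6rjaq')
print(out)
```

['i98', 'vzxl']

Scanning left to right: at [0:5] match '[i98]', group 1 = 'i98'; at [8:14] match '[vzxl]', group 1 = 'vzxl'.
One capturing group, so `findall` returns just the captured substring from each match — 2 in all.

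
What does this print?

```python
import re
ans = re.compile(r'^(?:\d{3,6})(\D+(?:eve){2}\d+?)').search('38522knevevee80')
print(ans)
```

None

This matches anchored at the start of the string; then 3 to 6 of a digit (non-capturing group); then one or more of a non-digit, then the literal 'eve' repeated 2 times, then one or more of a digit (lazy) (captured).
Here nothing in the string fits, so the call returns None.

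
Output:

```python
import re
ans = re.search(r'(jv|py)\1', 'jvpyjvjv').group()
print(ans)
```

jvjv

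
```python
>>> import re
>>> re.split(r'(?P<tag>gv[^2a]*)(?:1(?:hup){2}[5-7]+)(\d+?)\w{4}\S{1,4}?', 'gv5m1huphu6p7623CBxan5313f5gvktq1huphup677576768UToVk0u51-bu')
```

['gv5m1huphu6p7623CBxan5313f5', 'gvktq', '8', '0u51-bu']

This matches the literal 'gv', then zero or more of any character except [2a] (captured as 'tag'); then the literal '1', then the literal 'hup' repeated 2 times, then one or more of a character in [5-7] (non-capturing group); then one or more of a digit (lazy) (captured); then exactly 4 of a word character, then 1 to 4 of a non-whitespace character (lazy).
The `?` after the quantifier makes it lazy — it takes as little as possible before letting the rest of the pattern try.
Matches to split on: at [27:53] → 'gvktq1huphup677576768UToVk'.
`re.split` interleaves the captured-group text with the surrounding fragments.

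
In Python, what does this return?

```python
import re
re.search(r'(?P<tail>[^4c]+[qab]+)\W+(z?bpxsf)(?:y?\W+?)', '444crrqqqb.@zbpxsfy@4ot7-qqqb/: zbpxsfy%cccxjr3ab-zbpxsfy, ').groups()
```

Pattern: one or more of any character except [4c], then one or more of one of [qab] (captured as 'tail'); then one or more of a non-word character; then optionally a literal 'z', then the literal 'bp', then the literal 'xsf' (captured); then optionally a literal 'y', then one or more of a non-word character (lazy) (non-capturing group).
`search` walks the string left to right and returns the first match it finds.
The match spans [4:20] → 'rrqqqb.@zbpxsfy@'.
Captured: group 1 = 'rrqqqb', group 2 = 'zbpxsf'.

('rrqqqb', 'zbpxsf')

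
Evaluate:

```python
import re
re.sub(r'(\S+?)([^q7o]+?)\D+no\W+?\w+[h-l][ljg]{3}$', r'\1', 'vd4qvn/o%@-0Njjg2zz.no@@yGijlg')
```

'vd4qvn/o'

This matches one or more of a non-whitespace character (lazy) (captured); then one or more of any character except [q7o] (lazy) (captured); then one or more of a non-digit, then the literal 'no', then one or more of a non-word character (lazy); then one or more of a word character, then a character in [h-l], then exactly 3 of one of [ljg]; then anchored at the end.
Matches: at [0:30] → 'vd4qvn/o%@-0Njjg2zz.no@@yGijlg'.
The replacement refers to a captured group, so each match is rewritten using its own captured text.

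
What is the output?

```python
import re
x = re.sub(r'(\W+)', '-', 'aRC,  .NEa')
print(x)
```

aRC-NEa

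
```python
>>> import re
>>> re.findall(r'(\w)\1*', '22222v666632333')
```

The backreference `\1` re-matches whatever the first group consumed, character for character.
Matches: at [0:5] match '22222', group 1 = '2'; at [5:6] match 'v', group 1 = 'v'; at [6:10] match '6666', group 1 = '6'; at [10:11] match '3', group 1 = '3'; at [11:12] match '2', group 1 = '2'; ….
One capturing group, so `findall` returns just the captured substring from each match — 6 in all.

['2', 'v', '6', '3', '2', '3']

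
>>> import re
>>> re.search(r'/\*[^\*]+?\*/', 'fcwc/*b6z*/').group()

'/*b6z*/'

The match spans [4:11] → '/*b6z*/'.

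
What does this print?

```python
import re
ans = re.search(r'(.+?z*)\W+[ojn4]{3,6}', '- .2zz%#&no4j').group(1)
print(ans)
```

- .2zz

Pattern: one or more of any character (lazy), then zero or more of the literal 'z' (captured); then one or more of a non-word character, then 3 to 6 of one of [ojn4].
The `?` after the quantifier makes it lazy — it takes as little as possible before letting the rest of the pattern try.
`search` walks the string left to right and returns the first match it finds.
The match spans [0:13] → '- .2zz%#&no4j'.
Captured: group 1 = '- .2zz'.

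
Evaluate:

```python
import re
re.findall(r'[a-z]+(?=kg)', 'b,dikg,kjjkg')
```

Because the assertion is zero-width, the text it checks is not consumed and won't appear in the result.
No capturing groups, so `findall` returns the 2 full match strings.

['di', 'kjj']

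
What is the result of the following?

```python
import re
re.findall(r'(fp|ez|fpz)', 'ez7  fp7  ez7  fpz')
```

Alternation tries branches left to right and keeps the first one that lets the overall match succeed at that position.
One capturing group, so `findall` returns just the captured substring from each match — 4 in all.

['ez', 'fp', 'ez', 'fp']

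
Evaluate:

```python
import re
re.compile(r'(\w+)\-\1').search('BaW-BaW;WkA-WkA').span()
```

`\1` has to match the exact text group 1 already captured.
`re.search` scans for the first position where the pattern succeeds.
The match spans [0:7] → 'BaW-BaW'.
Captured: group 1 = 'BaW'.

(0, 7)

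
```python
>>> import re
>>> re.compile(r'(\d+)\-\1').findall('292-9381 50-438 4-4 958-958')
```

`\1` is not a pattern — it's the concrete string captured by group 1, re-applied verbatim.
Walking the string: at [16:19] match '4-4', group 1 = '4'; at [20:27] match '958-958', group 1 = '958'.
`findall` collects group 1 from each match (2 total).

['4', '958']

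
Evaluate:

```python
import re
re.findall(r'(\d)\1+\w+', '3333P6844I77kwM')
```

`\1` is not a pattern — it's the concrete string captured by group 1, re-applied verbatim.
Because there's exactly one group, `findall` drops the full match and keeps group 1 from the one hit.

['3']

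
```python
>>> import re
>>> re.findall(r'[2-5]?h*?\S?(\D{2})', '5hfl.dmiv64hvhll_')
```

The pattern matches optionally a character in [2-5], then zero or more of a literal 'h' (lazy), then optionally a non-whitespace character; then exactly 2 of a non-digit (captured).
A non-greedy quantifier consumes as few characters as it can — just enough that the remainder of the pattern still matches from where it stops; whatever follows it matches normally.
Matches: at [0:4] match '5hfl', group 1 = 'fl'; at [4:7] match '.dm', group 1 = 'dm'; at [7:9] match 'iv', group 1 = 'iv'; at [10:14] match '4hvh', group 1 = 'vh'; at [14:17] match 'll_', group 1 = 'l_'.
`findall` collects group 1 from each match (5 total).

['fl', 'dm', 'iv', 'vh', 'l_']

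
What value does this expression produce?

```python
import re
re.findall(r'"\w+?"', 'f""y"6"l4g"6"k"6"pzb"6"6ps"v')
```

Walking the string: at [2:5] → '"y"'; at [6:11] → '"l4g"'; at [12:15] → '"k"'; at [16:21] → '"pzb"'; at [22:27] → '"6ps"'.
With no groups in the pattern, `findall` gives back each whole match — 5 here.

['"y"', '"l4g"', '"k"', '"pzb"', '"6ps"']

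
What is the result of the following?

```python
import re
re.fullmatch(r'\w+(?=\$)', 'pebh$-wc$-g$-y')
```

`re.fullmatch` is like wrapping the pattern in `^…$` (in single-line mode).
Here there's no way to consume every character, so the call returns None.

None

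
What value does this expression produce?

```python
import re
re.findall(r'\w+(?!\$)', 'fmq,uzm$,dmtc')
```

A negative assertion filters positions out without eating any characters.
`findall` yields the raw match text (3 of them) because the pattern has no groups.

['fmq', 'uz', 'dmtc']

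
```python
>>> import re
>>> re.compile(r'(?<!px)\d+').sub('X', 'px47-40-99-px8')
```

`(?!…)`/`(?<!…)` only lets a position through if the neighbouring text does NOT match; no characters are consumed.
Matches: at [3:4] → '7'; at [5:7] → '40'; at [8:10] → '99'.
`sub` substitutes 'X' at each match site.

'px4X-X-X-px8'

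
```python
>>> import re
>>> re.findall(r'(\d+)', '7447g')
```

Pattern: one or more of a digit (captured).
Walking the string: at [0:4] match '7447', group 1 = '7447'.
Because there's exactly one group, `findall` drops the full match and keeps group 1 from the one hit.

['7447']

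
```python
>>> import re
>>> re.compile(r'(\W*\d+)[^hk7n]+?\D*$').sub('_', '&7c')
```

Pattern: zero or more of a non-word character, then one or more of a digit (captured); then one or more of any character except [hk7n] (lazy), then zero or more of a non-digit; then anchored at the end.
Each match is replaced by '_'.

'_'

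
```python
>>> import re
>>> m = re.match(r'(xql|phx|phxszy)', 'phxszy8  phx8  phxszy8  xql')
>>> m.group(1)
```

Alternation tries branches left to right and keeps the first one that lets the overall match succeed at that position.
`re.match` only tries the pattern at the start of the string.
The match spans [0:3] → 'phx'.
Captured: group 1 = 'phx'.

'phx'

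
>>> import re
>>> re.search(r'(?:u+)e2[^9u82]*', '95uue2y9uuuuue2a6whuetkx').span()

(2, 7)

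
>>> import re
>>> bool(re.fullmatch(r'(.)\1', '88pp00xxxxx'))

False

For `fullmatch`, every character of the input must be accounted for by the pattern.
Here the string isn't matched end-to-end, so the call returns None, and `bool(None)` is False.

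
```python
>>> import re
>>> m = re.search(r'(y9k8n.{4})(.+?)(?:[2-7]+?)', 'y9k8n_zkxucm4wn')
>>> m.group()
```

'y9k8n_zkxucm4'

Pattern: the literal 'y9', then the literal 'k8n', then exactly 4 of any character (captured); then one or more of any character (lazy) (captured); then one or more of a character in [2-7] (lazy) (non-capturing group).
The match spans [0:13] → 'y9k8n_zkxucm4'.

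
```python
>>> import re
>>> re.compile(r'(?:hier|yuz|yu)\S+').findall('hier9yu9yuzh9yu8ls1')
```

['hier9yu9yuzh9yu8ls1']

Walking the string: at [0:19] → 'hier9yu9yuzh9yu8ls1'.
Since nothing is captured, `findall` lists the 1 matched substring directly.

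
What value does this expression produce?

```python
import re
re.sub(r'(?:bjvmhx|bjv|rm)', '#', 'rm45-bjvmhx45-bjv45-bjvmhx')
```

Alternation isn't longest-match — the leftmost alternative that fits at this position is chosen.
`sub` substitutes '#' at each match site.

'#45-#45-#45-#'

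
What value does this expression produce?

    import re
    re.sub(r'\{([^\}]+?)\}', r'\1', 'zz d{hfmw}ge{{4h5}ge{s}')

`\1` in the replacement pulls in group 1's text for each match.

'zz dhfmwge{4h5ges'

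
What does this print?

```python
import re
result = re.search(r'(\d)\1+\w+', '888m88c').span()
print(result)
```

(0, 7)

`\1` is not a pattern — it's the concrete string captured by group 1, re-applied verbatim.
`search` walks the string left to right and returns the first match it finds.
The match spans [0:7] → '888m88c'.
Captured: group 1 = '8'.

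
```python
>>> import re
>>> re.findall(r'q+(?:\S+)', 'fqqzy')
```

['qqzy']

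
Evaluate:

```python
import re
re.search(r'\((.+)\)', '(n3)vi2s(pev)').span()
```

(0, 13)

The match spans [0:13] → '(n3)vi2s(pev)'.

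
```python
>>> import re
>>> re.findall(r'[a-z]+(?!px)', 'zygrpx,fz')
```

`(?!…)`/`(?<!…)` only lets a position through if the neighbouring text does NOT match; no characters are consumed.
With no groups in the pattern, `findall` gives back each whole match — 2 here.

['zygrpx', 'fz']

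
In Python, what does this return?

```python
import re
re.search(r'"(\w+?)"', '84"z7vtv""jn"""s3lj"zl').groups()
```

('z7vtv',)

The match spans [2:9] → '"z7vtv"'.
Captured: group 1 = 'z7vtv'.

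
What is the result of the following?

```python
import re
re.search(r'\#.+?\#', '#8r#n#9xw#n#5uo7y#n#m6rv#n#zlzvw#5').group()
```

'#8r#'

Lazy quantifiers expand one character at a time until the remainder of the pattern can match.
Unlike `match`, `search` isn't anchored — it looks for the pattern anywhere in the string.
The match spans [0:4] → '#8r#'.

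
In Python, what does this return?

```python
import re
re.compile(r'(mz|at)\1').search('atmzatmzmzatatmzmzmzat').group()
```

'mzmz'

A backreference is literal: `\1` must see the identical characters the first group matched.
Unlike `match`, `search` isn't anchored — it looks for the pattern anywhere in the string.
The match spans [6:10] → 'mzmz'.
Captured: group 1 = 'mz'.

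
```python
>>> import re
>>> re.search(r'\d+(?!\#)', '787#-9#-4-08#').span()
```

`(?!…)`/`(?<!…)` only lets a position through if the neighbouring text does NOT match; no characters are consumed.
Unlike `match`, `search` isn't anchored — it looks for the pattern anywhere in the string.
The match spans [0:2] → '78'.

(0, 2)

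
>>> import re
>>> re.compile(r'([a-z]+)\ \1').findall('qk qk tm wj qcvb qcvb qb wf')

['qk', 'qcvb']

A backreference is literal: `\1` must see the identical characters the first group matched.
Because there's exactly one group, `findall` drops the full match and keeps group 1 from each hit.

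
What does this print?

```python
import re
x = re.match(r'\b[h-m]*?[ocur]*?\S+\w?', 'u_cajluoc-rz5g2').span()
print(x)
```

This matches a word boundary (`\b`, zero-width); then zero or more of a character in [h-m] (lazy), then zero or more of one of [ocur] (lazy), then one or more of a non-whitespace character; then optionally a word character.
With `match`, the pattern is implicitly anchored at the beginning.
The match spans [0:15] → 'u_cajluoc-rz5g2'.

(0, 15)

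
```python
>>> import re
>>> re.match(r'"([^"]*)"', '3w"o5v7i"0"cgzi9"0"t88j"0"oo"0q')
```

None

`match` is anchored at position 0; if the pattern doesn't fit there, it returns None.
Here the string doesn't start with a match, so the call returns None.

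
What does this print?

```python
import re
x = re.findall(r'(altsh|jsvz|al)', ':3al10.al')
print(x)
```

['al', 'al']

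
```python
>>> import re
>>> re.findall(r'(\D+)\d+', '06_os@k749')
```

The pattern matches one or more of a non-digit (captured); then one or more of a digit.
Matches: at [2:10] match '_os@k749', group 1 = '_os@k'.
`findall` collects group 1 from the one match (1 total).

['_os@k']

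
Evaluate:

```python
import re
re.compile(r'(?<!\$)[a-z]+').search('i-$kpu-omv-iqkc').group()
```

'i'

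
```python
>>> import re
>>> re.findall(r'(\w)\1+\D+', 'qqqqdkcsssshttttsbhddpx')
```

['q']

`\1` is not a pattern — it's the concrete string captured by group 1, re-applied verbatim.
Because there's exactly one group, `findall` drops the full match and keeps group 1 from the one hit.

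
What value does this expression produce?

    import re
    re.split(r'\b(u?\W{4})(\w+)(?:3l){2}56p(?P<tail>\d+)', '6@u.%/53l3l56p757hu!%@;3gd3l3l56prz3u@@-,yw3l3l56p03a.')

['6@u.%/53l3l56p757hu!%@;3gd3l3l56prz3u', '@@-,', 'yw', '03', 'a.']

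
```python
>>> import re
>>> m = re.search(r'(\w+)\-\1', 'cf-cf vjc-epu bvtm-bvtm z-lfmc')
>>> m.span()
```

`\1` has to match the exact text group 1 already captured.
The match spans [0:5] → 'cf-cf'.

(0, 5)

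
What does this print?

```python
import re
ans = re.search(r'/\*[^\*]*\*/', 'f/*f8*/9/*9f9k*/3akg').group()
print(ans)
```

The match spans [1:7] → '/*f8*/'.

/*f8*/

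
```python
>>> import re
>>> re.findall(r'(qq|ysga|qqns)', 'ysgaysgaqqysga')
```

['ysga', 'ysga', 'qq', 'ysga']

Scanning left to right: at [0:4] match 'ysga', group 1 = 'ysga'; at [4:8] match 'ysga', group 1 = 'ysga'; at [8:10] match 'qq', group 1 = 'qq'; at [10:14] match 'ysga', group 1 = 'ysga'.
With a single group, `findall` returns only what that group captured — 4 items.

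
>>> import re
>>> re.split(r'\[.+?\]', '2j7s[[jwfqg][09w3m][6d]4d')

['2j7s', '', '', '4d']

Matches to split on: at [4:12] → '[[jwfqg]'; at [12:19] → '[09w3m]'; at [19:23] → '[6d]'.
`split` removes every match and returns the 4 fragments in between.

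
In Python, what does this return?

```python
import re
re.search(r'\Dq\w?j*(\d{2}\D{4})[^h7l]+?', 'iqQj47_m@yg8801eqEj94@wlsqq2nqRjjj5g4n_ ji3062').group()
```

The pattern matches a non-digit; then the literal 'q', then optionally a word character, then zero or more of the literal 'j'; then exactly 2 of a digit, then exactly 4 of a non-digit (captured); then one or more of any character except [h7l] (lazy).
A non-greedy quantifier consumes as few characters as it can — just enough that the remainder of the pattern still matches from where it stops; whatever follows it matches normally.
`search` walks the string left to right and returns the first match it finds.
The match spans [0:11] → 'iqQj47_m@yg'.
Captured: group 1 = '47_m@y'.

'iqQj47_m@yg'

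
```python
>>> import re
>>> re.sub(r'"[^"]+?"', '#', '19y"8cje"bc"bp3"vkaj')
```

'19y#bc#vkaj'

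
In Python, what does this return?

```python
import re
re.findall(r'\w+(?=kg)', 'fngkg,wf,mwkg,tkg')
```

['fng', 'mw', 't']

The `(?=…)`/`(?<=…)` assertion just peeks at neighbouring text; it doesn't advance the match position.
Since nothing is captured, `findall` lists the 3 matched substrings directly.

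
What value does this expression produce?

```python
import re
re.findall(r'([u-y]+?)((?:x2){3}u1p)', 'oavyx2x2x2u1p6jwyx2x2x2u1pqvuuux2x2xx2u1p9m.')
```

[('vy', 'x2x2x2u1p'), ('wy', 'x2x2x2u1p')]

2 groups means each result is a tuple of 2 captured strings — 2 here.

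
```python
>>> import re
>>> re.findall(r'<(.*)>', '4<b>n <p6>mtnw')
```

Matches: at [1:10] match '<b>n <p6>', group 1 = 'b>n <p6'.
One capturing group, so `findall` returns just the captured substring from the one match — 1 in all.

['b>n <p6']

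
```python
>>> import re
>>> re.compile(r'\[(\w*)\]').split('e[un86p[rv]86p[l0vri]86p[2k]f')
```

Matches to split on: at [7:11] → '[rv]'; at [14:21] → '[l0vri]'; at [24:28] → '[2k]'.
Because the pattern has a capturing group, `split` also inserts each captured text between the pieces.

['e[un86p', 'rv', '86p', 'l0vri', '86p', '2k', 'f']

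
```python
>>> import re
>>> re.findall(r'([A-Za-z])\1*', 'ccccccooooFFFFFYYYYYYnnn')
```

['c', 'o', 'F', 'Y', 'n']

`\1` has to match the exact text group 1 already captured.
Walking the string: at [0:6] match 'cccccc', group 1 = 'c'; at [6:10] match 'oooo', group 1 = 'o'; at [10:15] match 'FFFFF', group 1 = 'F'; at [15:21] match 'YYYYYY', group 1 = 'Y'; at [21:24] match 'nnn', group 1 = 'n'.
`findall` collects group 1 from each match (5 total).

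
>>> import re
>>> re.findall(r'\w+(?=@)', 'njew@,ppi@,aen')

['njew', 'ppi']

Because the assertion is zero-width, the text it checks is not consumed and won't appear in the result.
Since nothing is captured, `findall` lists the 2 matched substrings directly.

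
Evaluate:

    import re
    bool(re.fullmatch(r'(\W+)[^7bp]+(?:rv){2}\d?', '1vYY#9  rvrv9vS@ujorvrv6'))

False

`re.fullmatch` requires the pattern to consume the entire string.
Here the pattern can't cover the whole string, so the call returns None, and `bool(None)` is False.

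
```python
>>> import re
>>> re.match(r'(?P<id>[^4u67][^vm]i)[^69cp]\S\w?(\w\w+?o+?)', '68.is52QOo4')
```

None

The pattern matches any character except [4u67], then any character except [vm], then the literal 'i' (captured as 'id'); then any character except [69cp], then a non-whitespace character, then optionally a word character; then a word character, then one or more of a word character (lazy), then one or more of a literal 'o' (lazy) (captured).
`re.match` only tries the pattern at the start of the string.
Here the string doesn't start with a match, so the call returns None.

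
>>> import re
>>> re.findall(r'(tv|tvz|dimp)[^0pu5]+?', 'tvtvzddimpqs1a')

['tv', 'dimp']

Walking the string: at [0:3] match 'tvt', group 1 = 'tv'; at [6:11] match 'dimpq', group 1 = 'dimp'.
`findall` collects group 1 from each match (2 total).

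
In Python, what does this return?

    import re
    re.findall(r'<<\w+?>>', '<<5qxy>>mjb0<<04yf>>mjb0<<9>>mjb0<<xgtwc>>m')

['<<5qxy>>', '<<04yf>>', '<<9>>', '<<xgtwc>>']

Walking the string: at [0:8] → '<<5qxy>>'; at [12:20] → '<<04yf>>'; at [24:29] → '<<9>>'; at [33:42] → '<<xgtwc>>'.
`findall` yields the raw match text (4 of them) because the pattern has no groups.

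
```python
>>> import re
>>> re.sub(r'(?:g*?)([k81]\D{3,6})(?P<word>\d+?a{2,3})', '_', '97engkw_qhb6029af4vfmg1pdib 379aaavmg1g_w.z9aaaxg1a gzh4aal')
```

'97engkw_qhb6029af4vfm_vm_x_l'

The pattern matches zero or more of a literal 'g' (lazy) (non-capturing group); then one of [k81], then 3 to 6 of a non-digit (captured); then one or more of a digit (lazy), then 2 to 3 of the literal 'a' (captured as 'word').
Matches: at [21:34] → 'g1pdib 379aaa'; at [36:47] → 'g1g_w.z9aaa'; at [48:58] → 'g1a gzh4aa'.
Each match is replaced by '_'.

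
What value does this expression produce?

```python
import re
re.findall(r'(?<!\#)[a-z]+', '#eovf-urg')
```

['ovf', 'urg']

A negative assertion filters positions out without eating any characters.
Walking the string: at [2:5] → 'ovf'; at [6:9] → 'urg'.
Since nothing is captured, `findall` lists the 2 matched substrings directly.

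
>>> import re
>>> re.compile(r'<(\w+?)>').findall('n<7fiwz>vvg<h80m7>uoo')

['7fiwz', 'h80m7']

Walking the string: at [1:8] match '<7fiwz>', group 1 = '7fiwz'; at [11:18] match '<h80m7>', group 1 = 'h80m7'.
`findall` collects group 1 from each match (2 total).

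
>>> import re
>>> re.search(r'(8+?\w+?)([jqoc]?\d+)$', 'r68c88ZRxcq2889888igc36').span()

(2, 23)

Pattern: one or more of the literal '8' (lazy), then one or more of a word character (lazy) (captured); then optionally one of [jqoc], then one or more of a digit (captured); then anchored at the end.
`re.search` tries every starting position until one works.
The match spans [2:23] → '8c88ZRxcq2889888igc36'.
Captured: group 1 = '8c88ZRxcq2889888ig', group 2 = 'c36'.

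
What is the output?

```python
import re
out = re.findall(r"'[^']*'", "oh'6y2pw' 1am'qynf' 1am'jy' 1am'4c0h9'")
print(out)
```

["'6y2pw'", "'qynf'", "'jy'", "'4c0h9'"]

Scanning left to right: at [2:9] → "'6y2pw'"; at [13:19] → "'qynf'"; at [23:27] → "'jy'"; at [31:38] → "'4c0h9'".
With no groups in the pattern, `findall` gives back each whole match — 4 here.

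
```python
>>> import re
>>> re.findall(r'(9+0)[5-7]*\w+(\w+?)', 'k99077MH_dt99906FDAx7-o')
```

[('990', '7')]

2 groups means the one result is a tuple of 2 captured strings — 1 here.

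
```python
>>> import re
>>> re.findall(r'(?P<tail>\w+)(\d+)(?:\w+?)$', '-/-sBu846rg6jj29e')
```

[('sBu846rg6jj2', '9')]

Multiple groups make `findall` return tuples — one 2-tuple for the one match.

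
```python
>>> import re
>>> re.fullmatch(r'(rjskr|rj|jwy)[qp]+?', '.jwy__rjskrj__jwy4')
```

None

For `fullmatch`, every character of the input must be accounted for by the pattern.
Here the pattern can't cover the whole string, so the call returns None.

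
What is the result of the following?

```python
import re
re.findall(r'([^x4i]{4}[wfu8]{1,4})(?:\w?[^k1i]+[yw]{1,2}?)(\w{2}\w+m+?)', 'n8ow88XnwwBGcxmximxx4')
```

[('n8ow88', 'BGcxmxim')]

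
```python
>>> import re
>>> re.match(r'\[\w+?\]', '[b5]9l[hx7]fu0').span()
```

`match` is anchored at position 0; if the pattern doesn't fit there, it returns None.
The match spans [0:4] → '[b5]'.

(0, 4)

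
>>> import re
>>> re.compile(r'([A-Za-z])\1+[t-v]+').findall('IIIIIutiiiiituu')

['I', 'i']

`\1` is not a pattern — it's the concrete string captured by group 1, re-applied verbatim.
Because there's exactly one group, `findall` drops the full match and keeps group 1 from each hit.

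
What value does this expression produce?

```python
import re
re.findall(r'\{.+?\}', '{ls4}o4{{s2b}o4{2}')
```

['{ls4}', '{{s2b}', '{2}']

Because the quantifier is non-greedy, it stops expanding at the earliest point where the rest of the pattern can succeed.
`findall` yields the raw match text (3 of them) because the pattern has no groups.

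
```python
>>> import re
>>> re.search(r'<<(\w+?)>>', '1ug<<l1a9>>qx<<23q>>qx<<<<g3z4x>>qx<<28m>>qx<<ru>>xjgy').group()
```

`re.search` scans for the first position where the pattern succeeds.
The match spans [3:11] → '<<l1a9>>'.
Captured: group 1 = 'l1a9'.

'<<l1a9>>'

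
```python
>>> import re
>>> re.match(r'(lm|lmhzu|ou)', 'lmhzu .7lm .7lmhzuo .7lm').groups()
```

The match spans [0:2] → 'lm'.
Captured: group 1 = 'lm'.

('lm',)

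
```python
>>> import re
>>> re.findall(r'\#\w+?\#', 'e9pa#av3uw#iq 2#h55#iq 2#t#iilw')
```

Walking the string: at [4:11] → '#av3uw#'; at [15:20] → '#h55#'; at [24:27] → '#t#'.
No capturing groups, so `findall` returns the 3 full match strings.

['#av3uw#', '#h55#', '#t#']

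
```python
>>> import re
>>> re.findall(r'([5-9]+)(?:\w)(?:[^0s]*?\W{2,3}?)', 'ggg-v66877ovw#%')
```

['66877']

Pattern: one or more of a character in [5-9] (captured); then a word character (non-capturing group); then zero or more of any character except [0s] (lazy), then 2 to 3 of a non-word character (lazy) (non-capturing group).
Walking the string: at [5:15] match '66877ovw#%', group 1 = '66877'.
`findall` collects group 1 from the one match (1 total).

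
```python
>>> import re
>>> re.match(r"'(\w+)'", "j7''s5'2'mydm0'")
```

With `match`, the pattern is implicitly anchored at the beginning.
Here position 0 doesn't satisfy it, so the call returns None.

None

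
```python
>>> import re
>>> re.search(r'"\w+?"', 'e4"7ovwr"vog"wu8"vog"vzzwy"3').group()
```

`re.search` scans for the first position where the pattern succeeds.
The match spans [2:9] → '"7ovwr"'.

'"7ovwr"'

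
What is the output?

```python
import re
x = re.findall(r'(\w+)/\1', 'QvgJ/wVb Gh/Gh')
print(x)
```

The backreference `\1` re-matches whatever the first group consumed, character for character.
Because there's exactly one group, `findall` drops the full match and keeps group 1 from the one hit.

['Gh']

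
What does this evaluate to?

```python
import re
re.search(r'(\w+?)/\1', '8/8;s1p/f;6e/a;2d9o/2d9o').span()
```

(0, 3)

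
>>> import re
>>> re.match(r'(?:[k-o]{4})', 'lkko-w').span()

(0, 4)

The pattern matches exactly 4 of a character in [k-o] (non-capturing group).
`match` is anchored at position 0; if the pattern doesn't fit there, it returns None.
The match spans [0:4] → 'lkko'.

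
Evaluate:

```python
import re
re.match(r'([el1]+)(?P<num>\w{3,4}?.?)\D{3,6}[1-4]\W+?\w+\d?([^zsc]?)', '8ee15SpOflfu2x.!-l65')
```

This matches one or more of one of [el1] (captured); then 3 to 4 of a word character (lazy), then optionally any character (captured as 'num'); then 3 to 6 of a non-digit, then a character in [1-4], then one or more of a non-word character (lazy); then one or more of a word character, then optionally a digit; then optionally any character except [zsc] (captured).
`re.match` won't scan ahead — the pattern has to work from the very first character.
Here position 0 doesn't satisfy it, so the call returns None.

None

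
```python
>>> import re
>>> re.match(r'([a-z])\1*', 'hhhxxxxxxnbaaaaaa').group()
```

With `match`, the pattern is implicitly anchored at the beginning.
The match spans [0:3] → 'hhh'.

'hhh'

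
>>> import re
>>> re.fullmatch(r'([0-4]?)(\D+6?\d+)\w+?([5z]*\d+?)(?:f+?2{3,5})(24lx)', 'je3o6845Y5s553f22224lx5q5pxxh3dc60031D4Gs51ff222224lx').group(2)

The pattern matches optionally a character in [0-4] (captured); then one or more of a non-digit, then optionally a literal '6', then one or more of a digit (captured); then one or more of a word character (lazy); then zero or more of one of [5z], then one or more of a digit (lazy) (captured); then one or more of the literal 'f' (lazy), then 3 to 5 of the literal '2' (non-capturing group); then the literal '24', then the literal 'lx' (captured).
A non-greedy quantifier consumes as few characters as it can — just enough that the remainder of the pattern still matches from where it stops; whatever follows it matches normally.
`re.fullmatch` requires the pattern to consume the entire string.
The match spans [0:53] → 'je3o6845Y5s553f22224lx5q5pxxh3dc60031D4Gs51ff222224lx'.
Captured: group 1 = '', group 2 = 'je3', group 3 = '51', group 4 = '24lx'.

'je3'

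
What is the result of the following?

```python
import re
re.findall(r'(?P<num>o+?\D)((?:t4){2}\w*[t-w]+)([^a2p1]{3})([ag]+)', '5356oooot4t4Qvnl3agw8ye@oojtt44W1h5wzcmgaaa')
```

[('oooo', 't4t4Qv', 'nl3', 'ag')]

Multiple groups make `findall` return tuples — one 4-tuple for the one match.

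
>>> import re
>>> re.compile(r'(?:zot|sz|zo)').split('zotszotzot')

['', '', 'ot', '']

`|` is ordered: at each position the engine commits to the first alternative that works.
`split` removes every match and returns the 4 fragments in between.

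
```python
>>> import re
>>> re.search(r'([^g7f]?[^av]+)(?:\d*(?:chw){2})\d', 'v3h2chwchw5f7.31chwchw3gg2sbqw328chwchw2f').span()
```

(0, 40)

The pattern matches optionally any character except [g7f], then one or more of any character except [av] (captured); then zero or more of a digit, then the literal 'chw' repeated 2 times (non-capturing group); then a digit.
Unlike `match`, `search` isn't anchored — it looks for the pattern anywhere in the string.
The match spans [0:40] → 'v3h2chwchw5f7.31chwchw3gg2sbqw328chwchw2'.
Captured: group 1 = 'v3h2chwchw5f7.31chwchw3gg2sbqw328'.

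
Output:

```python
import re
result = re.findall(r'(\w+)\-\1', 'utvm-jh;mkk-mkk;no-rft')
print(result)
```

A backreference is literal: `\1` must see the identical characters the first group matched.
One capturing group, so `findall` returns just the captured substring from the one match — 1 in all.

['mkk']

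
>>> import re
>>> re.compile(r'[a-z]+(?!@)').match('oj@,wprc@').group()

A negative assertion filters positions out without eating any characters.
With `match`, the pattern is implicitly anchored at the beginning.
The match spans [0:1] → 'o'.

'o'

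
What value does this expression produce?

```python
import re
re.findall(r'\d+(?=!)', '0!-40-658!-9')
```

['0', '658']

The `(?=…)`/`(?<=…)` assertion just peeks at neighbouring text; it doesn't advance the match position.
Walking the string: at [0:1] → '0'; at [6:9] → '658'.
Since nothing is captured, `findall` lists the 2 matched substrings directly.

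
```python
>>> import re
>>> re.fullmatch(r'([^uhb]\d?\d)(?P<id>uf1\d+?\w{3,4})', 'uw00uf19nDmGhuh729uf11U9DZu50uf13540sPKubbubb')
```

None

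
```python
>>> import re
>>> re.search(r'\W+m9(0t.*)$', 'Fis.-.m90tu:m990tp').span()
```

(3, 18)

The match spans [3:18] → '.-.m90tu:m990tp'.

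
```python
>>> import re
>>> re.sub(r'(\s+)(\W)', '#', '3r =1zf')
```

'3r#1zf'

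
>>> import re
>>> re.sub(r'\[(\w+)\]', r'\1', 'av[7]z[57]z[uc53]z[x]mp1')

Matches: at [2:5] → '[7]'; at [6:10] → '[57]'; at [11:17] → '[uc53]'; at [18:21] → '[x]'.
`\1` in the replacement pulls in group 1's text for each match.

'av7z57zuc53zxmp1'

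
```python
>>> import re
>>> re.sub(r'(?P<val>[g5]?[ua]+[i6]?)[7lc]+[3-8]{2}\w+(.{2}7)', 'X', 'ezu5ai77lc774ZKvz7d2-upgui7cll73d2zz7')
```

`sub` substitutes 'X' at each match site.

'ezuXd2-upX'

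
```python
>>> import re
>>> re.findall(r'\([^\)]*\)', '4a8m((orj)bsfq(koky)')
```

['((orj)', '(koky)']

`findall` yields the raw match text (2 of them) because the pattern has no groups.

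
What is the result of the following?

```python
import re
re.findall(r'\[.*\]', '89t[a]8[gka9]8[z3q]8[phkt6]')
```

['[a]8[gka9]8[z3q]8[phkt6]']

Since nothing is captured, `findall` lists the 1 matched substring directly.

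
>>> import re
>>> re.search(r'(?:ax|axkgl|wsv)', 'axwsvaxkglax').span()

(0, 2)

The match spans [0:2] → 'ax'.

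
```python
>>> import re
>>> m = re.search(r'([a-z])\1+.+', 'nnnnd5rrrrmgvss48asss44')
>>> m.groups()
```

('n',)

The match spans [0:23] → 'nnnnd5rrrrmgvss48asss44'.
Captured: group 1 = 'n'.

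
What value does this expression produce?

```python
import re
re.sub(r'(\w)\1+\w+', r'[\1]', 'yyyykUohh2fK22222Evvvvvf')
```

After group 1 captures some text, `\1` only succeeds where that same text appears again.
`\1` in the replacement pulls in group 1's text for each match.

'[y]'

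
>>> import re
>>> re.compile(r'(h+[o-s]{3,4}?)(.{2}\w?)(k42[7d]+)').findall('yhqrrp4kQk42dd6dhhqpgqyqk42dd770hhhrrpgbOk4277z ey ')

[('hqrrp', '4kQ', 'k42dd'), ('hhhrrp', 'gbO', 'k4277')]

`findall` packs the 3 group values into a tuple for every match.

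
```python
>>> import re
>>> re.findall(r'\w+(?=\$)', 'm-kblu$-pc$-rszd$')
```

['kblu', 'pc', 'rszd']

Lookahead/lookbehind check context without consuming it, so the matched span excludes the asserted characters.
`findall` yields the raw match text (3 of them) because the pattern has no groups.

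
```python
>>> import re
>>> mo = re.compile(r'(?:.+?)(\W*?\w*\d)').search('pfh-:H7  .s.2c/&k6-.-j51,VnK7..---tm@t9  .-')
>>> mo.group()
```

'pfh-:H7'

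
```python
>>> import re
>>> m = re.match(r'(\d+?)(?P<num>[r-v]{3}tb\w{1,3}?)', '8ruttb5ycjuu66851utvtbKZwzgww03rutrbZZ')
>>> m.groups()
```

('8', 'ruttb5')

The match spans [0:7] → '8ruttb5'.
Captured: group 1 = '8', group 2 = 'ruttb5'.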